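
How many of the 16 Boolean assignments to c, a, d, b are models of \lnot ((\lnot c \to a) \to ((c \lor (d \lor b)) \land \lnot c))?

9

Initial set: {T \lnot ((\lnot c \to a) \to ((c \lor (d \lor b)) \land \lnot c))}.
T \lnot ((\lnot c \to a) \to ((c \lor (d \lor b)) \land \lnot c)): α-rule — add T (\lnot c \to a), F ((c \lor (d \lor b)) \land \lnot c).
T (\lnot c \to a): β-rule — branch into F \lnot c  //  T a.
  branch 1 (add F \lnot c):
    F ((c \lor (d \lor b)) \land \lnot c): β-rule — branch into F (c \lor (d \lor b))  //  F \lnot c.
      branch 1.1 (add F (c \lor (d \lor b))):
        F (c \lor (d \lor b)): α-rule — add F c, F (d \lor b).
        × closes — contains both c and \lnot c.
      branch 1.2 (add F \lnot c):
        ○ open, literals {c=true}.
  branch 2 (add T a):
    F ((c \lor (d \lor b)) \land \lnot c): β-rule — branch into F (c \lor (d \lor b))  //  F \lnot c.
      branch 2.1 (add F (c \lor (d \lor b))):
        F (c \lor (d \lor b)): α-rule — add F c, F (d \lor b).
        F (d \lor b): α-rule — add F d, F b.
        ○ open, literals {a=true, b=false, c=false, d=false}.
      branch 2.2 (add F \lnot c):
        ○ open, literals {a=true, c=true}.
1 branch closed, 3 open.
Each open branch fixes some atoms; the unmentioned ones are free. Counting distinct full assignments: branch {c=true} (a, d, b) contributes 8 new; branch {a=true, b=false, c=false, d=false} (none free) contributes 1 new; branch {a=true, c=true} (d, b) contributes 0 new. Total: 9.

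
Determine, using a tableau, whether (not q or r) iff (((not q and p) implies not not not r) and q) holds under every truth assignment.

Not valid

Assume the negation and expand:
Initial set: {not ((not q or r) iff (((not q and p) implies not not not r) and q))}.
not ((not q or r) iff (((not q and p) implies not not not r) and q)): β-rule — branch into (not q or r), not (((not q and p) implies not not not r) and q)  //  not (not q or r), (((not q and p) implies not not not r) and q).
  branch 1 (add (not q or r), not (((not q and p) implies not not not r) and q)):
    (not q or r): β-rule — branch into not q  //  r.
      branch 1.1 (add not q):
        not (((not q and p) implies not not not r) and q): β-rule — branch into not ((not q and p) implies not not not r)  //  not q.
          branch 1.1.1 (add not ((not q and p) implies not not not r)):
            not ((not q and p) implies not not not r): α-rule — add (not q and p), not not not not r.
            (not q and p): α-rule — add not q, p.
            not not not not r: drop double negation, giving not not r.
            ○ open, literals {p=true, q=false, r=true}.
          branch 1.1.2 (add not q):
            ○ open, literals {q=false}.
      branch 1.2 (add r):
        not (((not q and p) implies not not not r) and q): β-rule — branch into not ((not q and p) implies not not not r)  //  not q.
          branch 1.2.1 (add not ((not q and p) implies not not not r)):
            not ((not q and p) implies not not not r): α-rule — add (not q and p), not not not not r.
            (not q and p): α-rule — add not q, p.
            not not not not r: drop double negation, giving not not r.
            ○ open, literals {p=true, q=false, r=true}.
          branch 1.2.2 (add not q):
            ○ open, literals {q=false, r=true}.
  branch 2 (add not (not q or r), (((not q and p) implies not not not r) and q)):
    not (not q or r): α-rule — add not not q, not r.
    (((not q and p) implies not not not r) and q): α-rule — add ((not q and p) implies not not not r), q.
    ((not q and p) implies not not not r): β-rule — branch into not (not q and p)  //  not not not r.
      branch 2.1 (add not (not q and p)):
        not (not q and p): β-rule — branch into not not q  //  not p.
          branch 2.1.1 (add not not q):
            ○ open, literals {q=true, r=false}.
          branch 2.1.2 (add not p):
            ○ open, literals {p=false, q=true, r=false}.
      branch 2.2 (add not not not r):
        not not not r: drop double negation, giving not r.
        ○ open, literals {q=true, r=false}.
0 branches closed, 7 open.
An open branch gives a countermodel: p=true, q=false, r=true (unmentioned atoms arbitrary); under it the original formula is false.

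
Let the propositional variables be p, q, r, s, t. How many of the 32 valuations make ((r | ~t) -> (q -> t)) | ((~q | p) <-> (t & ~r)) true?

28

Initial set: {T (((r | ~t) -> (q -> t)) | ((~q | p) <-> (t & ~r)))}.
T (((r | ~t) -> (q -> t)) | ((~q | p) <-> (t & ~r))): β-rule — branch into T ((r | ~t) -> (q -> t))  //  T ((~q | p) <-> (t & ~r)).
  branch 1 (add T ((r | ~t) -> (q -> t))):
    T ((r | ~t) -> (q -> t)): β-rule — branch into F (r | ~t)  //  T (q -> t).
      branch 1.1 (add F (r | ~t)):
        F (r | ~t): α-rule — add F r, F ~t.
        ○ open, literals {r=F, t=T}.
      branch 1.2 (add T (q -> t)):
        T (q -> t): β-rule — branch into F q  //  T t.
          branch 1.2.1 (add F q):
            ○ open, literals {q=F}.
          branch 1.2.2 (add T t):
            ○ open, literals {t=T}.
  branch 2 (add T ((~q | p) <-> (t & ~r))):
    T ((~q | p) <-> (t & ~r)): β-rule — branch into T (~q | p), T (t & ~r)  //  F (~q | p), F (t & ~r).
      branch 2.1 (add T (~q | p), T (t & ~r)):
        T (t & ~r): α-rule — add T t, T ~r.
        T (~q | p): β-rule — branch into T ~q  //  T p.
          branch 2.1.1 (add T ~q):
            ○ open, literals {q=F, r=F, t=T}.
          branch 2.1.2 (add T p):
            ○ open, literals {p=T, r=F, t=T}.
      branch 2.2 (add F (~q | p), F (t & ~r)):
        F (~q | p): α-rule — add F ~q, F p.
        F (t & ~r): β-rule — branch into F t  //  F ~r.
          branch 2.2.1 (add F t):
            ○ open, literals {p=F, q=T, t=F}.
          branch 2.2.2 (add F ~r):
            ○ open, literals {p=F, q=T, r=T}.
0 branches closed, 7 open.
Each open branch fixes some atoms; the unmentioned ones are free. Counting distinct full assignments: branch {r=F, t=T} (p, q, s) contributes 8 new; branch {q=F} (p, r, s, t) contributes 12 new; branch {t=T} (p, q, r, s) contributes 4 new; branch {q=F, r=F, t=T} (p, s) contributes 0 new; branch {p=T, r=F, t=T} (q, s) contributes 0 new; branch {p=F, q=T, t=F} (r, s) contributes 4 new; branch {p=F, q=T, r=T} (s, t) contributes 0 new. Total: 28.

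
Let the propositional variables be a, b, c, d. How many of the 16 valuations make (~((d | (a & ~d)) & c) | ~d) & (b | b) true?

6

Initial set: {((~((d | (a & ~d)) & c) | ~d) & (b | b))}.
((~((d | (a & ~d)) & c) | ~d) & (b | b)): α-rule — add (~((d | (a & ~d)) & c) | ~d), (b | b).
(~((d | (a & ~d)) & c) | ~d): β-rule — branch into ~((d | (a & ~d)) & c)  //  ~d.
  branch 1 (add ~((d | (a & ~d)) & c)):
    (b | b): β-rule — branch into b  //  b.
      branch 1.1 (add b):
        ~((d | (a & ~d)) & c): β-rule — branch into ~(d | (a & ~d))  //  ~c.
          branch 1.1.1 (add ~(d | (a & ~d))):
            ~(d | (a & ~d)): α-rule — add ~d, ~(a & ~d).
            ~(a & ~d): β-rule — branch into ~a  //  ~~d.
              branch 1.1.1.1 (add ~a):
                ○ open, literals {a=false, b=true, d=false}.
              branch 1.1.1.2 (add ~~d):
                × closes — contains both d and ~d.
          branch 1.1.2 (add ~c):
            ○ open, literals {b=true, c=false}.
      branch 1.2 (add b):
        ~((d | (a & ~d)) & c): β-rule — branch into ~(d | (a & ~d))  //  ~c.
          branch 1.2.1 (add ~(d | (a & ~d))):
            ~(d | (a & ~d)): α-rule — add ~d, ~(a & ~d).
            ~(a & ~d): β-rule — branch into ~a  //  ~~d.
              branch 1.2.1.1 (add ~a):
                ○ open, literals {a=false, b=true, d=false}.
              branch 1.2.1.2 (add ~~d):
                × closes — contains both d and ~d.
          branch 1.2.2 (add ~c):
            ○ open, literals {b=true, c=false}.
  branch 2 (add ~d):
    (b | b): β-rule — branch into b  //  b.
      branch 2.1 (add b):
        ○ open, literals {b=true, d=false}.
      branch 2.2 (add b):
        ○ open, literals {b=true, d=false}.
2 branches closed, 6 open.
Each open branch fixes some atoms; the unmentioned ones are free. Counting distinct full assignments: branch {a=false, b=true, d=false} (c) contributes 2 new; branch {b=true, c=false} (a, d) contributes 3 new; branch {a=false, b=true, d=false} (c) contributes 0 new; branch {b=true, c=false} (a, d) contributes 0 new; branch {b=true, d=false} (a, c) contributes 1 new; branch {b=true, d=false} (a, c) contributes 0 new. Total: 6.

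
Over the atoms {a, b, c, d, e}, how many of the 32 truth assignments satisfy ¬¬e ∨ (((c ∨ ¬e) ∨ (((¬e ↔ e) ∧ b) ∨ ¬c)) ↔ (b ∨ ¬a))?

Initial set: {(¬¬e ∨ (((c ∨ ¬e) ∨ (((¬e ↔ e) ∧ b) ∨ ¬c)) ↔ (b ∨ ¬a)))}.
(¬¬e ∨ (((c ∨ ¬e) ∨ (((¬e ↔ e) ∧ b) ∨ ¬c)) ↔ (b ∨ ¬a))): β-rule — branch into ¬¬e  //  (((c ∨ ¬e) ∨ (((¬e ↔ e) ∧ b) ∨ ¬c)) ↔ (b ∨ ¬a)).
  branch 1 (add ¬¬e):
    ¬¬e: drop double negation, giving e.
    ○ open, literals {e=1}.
  branch 2 (add (((c ∨ ¬e) ∨ (((¬e ↔ e) ∧ b) ∨ ¬c)) ↔ (b ∨ ¬a))):
    (((c ∨ ¬e) ∨ (((¬e ↔ e) ∧ b) ∨ ¬c)) ↔ (b ∨ ¬a)): β-rule — branch into ((c ∨ ¬e) ∨ (((¬e ↔ e) ∧ b) ∨ ¬c)), (b ∨ ¬a)  //  ¬((c ∨ ¬e) ∨ (((¬e ↔ e) ∧ b) ∨ ¬c)), ¬(b ∨ ¬a).
      branch 2.1 (add ((c ∨ ¬e) ∨ (((¬e ↔ e) ∧ b) ∨ ¬c)), (b ∨ ¬a)):
        ((c ∨ ¬e) ∨ (((¬e ↔ e) ∧ b) ∨ ¬c)): β-rule — branch into (c ∨ ¬e)  //  (((¬e ↔ e) ∧ b) ∨ ¬c).
          branch 2.1.1 (add (c ∨ ¬e)):
            (b ∨ ¬a): β-rule — branch into b  //  ¬a.
              branch 2.1.1.1 (add b):
                (c ∨ ¬e): β-rule — branch into c  //  ¬e.
                  branch 2.1.1.1.1 (add c):
                    ○ open, literals {b=1, c=1}.
                  branch 2.1.1.1.2 (add ¬e):
                    ○ open, literals {b=1, e=0}.
              branch 2.1.1.2 (add ¬a):
                (c ∨ ¬e): β-rule — branch into c  //  ¬e.
                  branch 2.1.1.2.1 (add c):
                    ○ open, literals {a=0, c=1}.
                  branch 2.1.1.2.2 (add ¬e):
                    ○ open, literals {a=0, e=0}.
          branch 2.1.2 (add (((¬e ↔ e) ∧ b) ∨ ¬c)):
            (b ∨ ¬a): β-rule — branch into b  //  ¬a.
              branch 2.1.2.1 (add b):
                (((¬e ↔ e) ∧ b) ∨ ¬c): β-rule — branch into ((¬e ↔ e) ∧ b)  //  ¬c.
                  branch 2.1.2.1.1 (add ((¬e ↔ e) ∧ b)):
                    ((¬e ↔ e) ∧ b): α-rule — add (¬e ↔ e), b.
                    (¬e ↔ e): β-rule — branch into ¬e, e  //  ¬¬e, ¬e.
                      branch 2.1.2.1.1.1 (add ¬e, e):
                        × closes — contains both e and ¬e.
                      branch 2.1.2.1.1.2 (add ¬¬e, ¬e):
                        × closes — contains both e and ¬e.
                  branch 2.1.2.1.2 (add ¬c):
                    ○ open, literals {b=1, c=0}.
              branch 2.1.2.2 (add ¬a):
                (((¬e ↔ e) ∧ b) ∨ ¬c): β-rule — branch into ((¬e ↔ e) ∧ b)  //  ¬c.
                  branch 2.1.2.2.1 (add ((¬e ↔ e) ∧ b)):
                    ((¬e ↔ e) ∧ b): α-rule — add (¬e ↔ e), b.
                    (¬e ↔ e): β-rule — branch into ¬e, e  //  ¬¬e, ¬e.
                      branch 2.1.2.2.1.1 (add ¬e, e):
                        × closes — contains both e and ¬e.
                      branch 2.1.2.2.1.2 (add ¬¬e, ¬e):
                        × closes — contains both e and ¬e.
                  branch 2.1.2.2.2 (add ¬c):
                    ○ open, literals {a=0, c=0}.
      branch 2.2 (add ¬((c ∨ ¬e) ∨ (((¬e ↔ e) ∧ b) ∨ ¬c)), ¬(b ∨ ¬a)):
        ¬((c ∨ ¬e) ∨ (((¬e ↔ e) ∧ b) ∨ ¬c)): α-rule — add ¬(c ∨ ¬e), ¬(((¬e ↔ e) ∧ b) ∨ ¬c).
        ¬(b ∨ ¬a): α-rule — add ¬b, ¬¬a.
        ¬(c ∨ ¬e): α-rule — add ¬c, ¬¬e.
        ¬(((¬e ↔ e) ∧ b) ∨ ¬c): α-rule — add ¬((¬e ↔ e) ∧ b), ¬¬c.
        × closes — contains both c and ¬c.
5 branches closed, 7 open.
Each open branch fixes some atoms; the unmentioned ones are free. Counting distinct full assignments: branch {e=1} (a, b, c, d) contributes 16 new; branch {b=1, c=1} (a, d, e) contributes 4 new; branch {b=1, e=0} (a, c, d) contributes 4 new; branch {a=0, c=1} (b, d, e) contributes 2 new; branch {a=0, e=0} (b, c, d) contributes 2 new; branch {b=1, c=0} (a, d, e) contributes 0 new; branch {a=0, c=0} (b, d, e) contributes 0 new. Total: 28.

28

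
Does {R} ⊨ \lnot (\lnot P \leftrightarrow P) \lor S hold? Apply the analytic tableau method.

Yes

Initial set: {T R; F (\lnot (\lnot P \leftrightarrow P) \lor S)}.
F (\lnot (\lnot P \leftrightarrow P) \lor S): α-rule — add F \lnot (\lnot P \leftrightarrow P), F S.
F \lnot (\lnot P \leftrightarrow P): β-rule — branch into T \lnot P, T P  //  F \lnot P, F P.
  branch 1 (add T \lnot P, T P):
    × closes — contains both P and \lnot P.
  branch 2 (add F \lnot P, F P):
    × closes — contains both P and \lnot P.
All 2 branches close.
Every branch closed, so the premises entail the conclusion.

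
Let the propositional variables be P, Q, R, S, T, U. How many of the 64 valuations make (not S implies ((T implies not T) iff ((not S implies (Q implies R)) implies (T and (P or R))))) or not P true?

Initial set: {T ((not S implies ((T implies not T) iff ((not S implies (Q implies R)) implies (T and (P or R))))) or not P)}.
T ((not S implies ((T implies not T) iff ((not S implies (Q implies R)) implies (T and (P or R))))) or not P): β-rule — branch into T (not S implies ((T implies not T) iff ((not S implies (Q implies R)) implies (T and (P or R)))))  //  T not P.
  branch 1 (add T (not S implies ((T implies not T) iff ((not S implies (Q implies R)) implies (T and (P or R)))))):
    T (not S implies ((T implies not T) iff ((not S implies (Q implies R)) implies (T and (P or R))))): β-rule — branch into F not S  //  T ((T implies not T) iff ((not S implies (Q implies R)) implies (T and (P or R)))).
      branch 1.1 (add F not S):
        ○ open, literals {S=T}.
      branch 1.2 (add T ((T implies not T) iff ((not S implies (Q implies R)) implies (T and (P or R))))):
        T ((T implies not T) iff ((not S implies (Q implies R)) implies (T and (P or R)))): β-rule — branch into T (T implies not T), T ((not S implies (Q implies R)) implies (T and (P or R)))  //  F (T implies not T), F ((not S implies (Q implies R)) implies (T and (P or R))).
          branch 1.2.1 (add T (T implies not T), T ((not S implies (Q implies R)) implies (T and (P or R)))):
            T (T implies not T): β-rule — branch into F T  //  T not T.
              branch 1.2.1.1 (add F T):
                T ((not S implies (Q implies R)) implies (T and (P or R))): β-rule — branch into F (not S implies (Q implies R))  //  T (T and (P or R)).
                  branch 1.2.1.1.1 (add F (not S implies (Q implies R))):
                    F (not S implies (Q implies R)): α-rule — add T not S, F (Q implies R).
                    F (Q implies R): α-rule — add T Q, F R.
                    ○ open, literals {Q=T, R=F, S=F, T=F}.
                  branch 1.2.1.1.2 (add T (T and (P or R))):
                    T (T and (P or R)): α-rule — add T T, T (P or R).
                    × closes — contains both T and not T.
              branch 1.2.1.2 (add T not T):
                T ((not S implies (Q implies R)) implies (T and (P or R))): β-rule — branch into F (not S implies (Q implies R))  //  T (T and (P or R)).
                  branch 1.2.1.2.1 (add F (not S implies (Q implies R))):
                    F (not S implies (Q implies R)): α-rule — add T not S, F (Q implies R).
                    F (Q implies R): α-rule — add T Q, F R.
                    ○ open, literals {Q=T, R=F, S=F, T=F}.
                  branch 1.2.1.2.2 (add T (T and (P or R))):
                    T (T and (P or R)): α-rule — add T T, T (P or R).
                    × closes — contains both T and not T.
          branch 1.2.2 (add F (T implies not T), F ((not S implies (Q implies R)) implies (T and (P or R)))):
            F (T implies not T): α-rule — add T T, F not T.
            F ((not S implies (Q implies R)) implies (T and (P or R))): α-rule — add T (not S implies (Q implies R)), F (T and (P or R)).
            T (not S implies (Q implies R)): β-rule — branch into F not S  //  T (Q implies R).
              branch 1.2.2.1 (add F not S):
                F (T and (P or R)): β-rule — branch into F T  //  F (P or R).
                  branch 1.2.2.1.1 (add F T):
                    × closes — contains both T and not T.
                  branch 1.2.2.1.2 (add F (P or R)):
                    F (P or R): α-rule — add F P, F R.
                    ○ open, literals {P=F, R=F, S=T, T=T}.
              branch 1.2.2.2 (add T (Q implies R)):
                F (T and (P or R)): β-rule — branch into F T  //  F (P or R).
                  branch 1.2.2.2.1 (add F T):
                    × closes — contains both T and not T.
                  branch 1.2.2.2.2 (add F (P or R)):
                    F (P or R): α-rule — add F P, F R.
                    T (Q implies R): β-rule — branch into F Q  //  T R.
                      branch 1.2.2.2.2.1 (add F Q):
                        ○ open, literals {P=F, Q=F, R=F, T=T}.
                      branch 1.2.2.2.2.2 (add T R):
                        × closes — contains both R and not R.
  branch 2 (add T not P):
    ○ open, literals {P=F}.
5 branches closed, 6 open.
Each open branch fixes some atoms; the unmentioned ones are free. Counting distinct full assignments: branch {S=T} (P, Q, R, T, U) contributes 32 new; branch {Q=T, R=F, S=F, T=F} (P, U) contributes 4 new; branch {Q=T, R=F, S=F, T=F} (P, U) contributes 0 new; branch {P=F, R=F, S=T, T=T} (Q, U) contributes 0 new; branch {P=F, Q=F, R=F, T=T} (S, U) contributes 2 new; branch {P=F} (Q, R, S, T, U) contributes 12 new. Total: 50.

50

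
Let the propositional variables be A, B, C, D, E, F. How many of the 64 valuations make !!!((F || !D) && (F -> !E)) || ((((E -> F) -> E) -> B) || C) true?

Initial set: {(!!!((F || !D) && (F -> !E)) || ((((E -> F) -> E) -> B) || C))}.
(!!!((F || !D) && (F -> !E)) || ((((E -> F) -> E) -> B) || C)): β-rule — branch into !!!((F || !D) && (F -> !E))  //  ((((E -> F) -> E) -> B) || C).
  branch 1 (add !!!((F || !D) && (F -> !E))):
    !!!((F || !D) && (F -> !E)): drop double negation, giving !((F || !D) && (F -> !E)).
    !((F || !D) && (F -> !E)): β-rule — branch into !(F || !D)  //  !(F -> !E).
      branch 1.1 (add !(F || !D)):
        !(F || !D): α-rule — add !F, !!D.
        ○ open, literals {D=true, F=false}.
      branch 1.2 (add !(F -> !E)):
        !(F -> !E): α-rule — add F, !!E.
        ○ open, literals {E=true, F=true}.
  branch 2 (add ((((E -> F) -> E) -> B) || C)):
    ((((E -> F) -> E) -> B) || C): β-rule — branch into (((E -> F) -> E) -> B)  //  C.
      branch 2.1 (add (((E -> F) -> E) -> B)):
        (((E -> F) -> E) -> B): β-rule — branch into !((E -> F) -> E)  //  B.
          branch 2.1.1 (add !((E -> F) -> E)):
            !((E -> F) -> E): α-rule — add (E -> F), !E.
            (E -> F): β-rule — branch into !E  //  F.
              branch 2.1.1.1 (add !E):
                ○ open, literals {E=false}.
              branch 2.1.1.2 (add F):
                ○ open, literals {E=false, F=true}.
          branch 2.1.2 (add B):
            ○ open, literals {B=true}.
      branch 2.2 (add C):
        ○ open, literals {C=true}.
0 branches closed, 6 open.
Each open branch fixes some atoms; the unmentioned ones are free. Counting distinct full assignments: branch {D=true, F=false} (A, B, C, E) contributes 16 new; branch {E=true, F=true} (A, B, C, D) contributes 16 new; branch {E=false} (A, B, C, D, F) contributes 24 new; branch {E=false, F=true} (A, B, C, D) contributes 0 new; branch {B=true} (A, C, D, E, F) contributes 4 new; branch {C=true} (A, B, D, E, F) contributes 2 new. Total: 62.

62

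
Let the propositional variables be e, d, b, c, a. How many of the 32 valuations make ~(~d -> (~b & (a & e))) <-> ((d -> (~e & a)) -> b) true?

Initial set: {(~(~d -> (~b & (a & e))) <-> ((d -> (~e & a)) -> b))}.
(~(~d -> (~b & (a & e))) <-> ((d -> (~e & a)) -> b)): β-rule — branch into ~(~d -> (~b & (a & e))), ((d -> (~e & a)) -> b)  //  ~~(~d -> (~b & (a & e))), ~((d -> (~e & a)) -> b).
  branch 1 (add ~(~d -> (~b & (a & e))), ((d -> (~e & a)) -> b)):
    ~(~d -> (~b & (a & e))): α-rule — add ~d, ~(~b & (a & e)).
    ((d -> (~e & a)) -> b): β-rule — branch into ~(d -> (~e & a))  //  b.
      branch 1.1 (add ~(d -> (~e & a))):
        ~(d -> (~e & a)): α-rule — add d, ~(~e & a).
        × closes — contains both d and ~d.
      branch 1.2 (add b):
        ~(~b & (a & e)): β-rule — branch into ~~b  //  ~(a & e).
          branch 1.2.1 (add ~~b):
            ○ open, literals {b=1, d=0}.
          branch 1.2.2 (add ~(a & e)):
            ~(a & e): β-rule — branch into ~a  //  ~e.
              branch 1.2.2.1 (add ~a):
                ○ open, literals {a=0, b=1, d=0}.
              branch 1.2.2.2 (add ~e):
                ○ open, literals {b=1, d=0, e=0}.
  branch 2 (add ~~(~d -> (~b & (a & e))), ~((d -> (~e & a)) -> b)):
    ~((d -> (~e & a)) -> b): α-rule — add (d -> (~e & a)), ~b.
    ~~(~d -> (~b & (a & e))): β-rule — branch into ~~d  //  (~b & (a & e)).
      branch 2.1 (add ~~d):
        (d -> (~e & a)): β-rule — branch into ~d  //  (~e & a).
          branch 2.1.1 (add ~d):
            × closes — contains both d and ~d.
          branch 2.1.2 (add (~e & a)):
            (~e & a): α-rule — add ~e, a.
            ○ open, literals {a=1, b=0, d=1, e=0}.
      branch 2.2 (add (~b & (a & e))):
        (~b & (a & e)): α-rule — add ~b, (a & e).
        (a & e): α-rule — add a, e.
        (d -> (~e & a)): β-rule — branch into ~d  //  (~e & a).
          branch 2.2.1 (add ~d):
            ○ open, literals {a=1, b=0, d=0, e=1}.
          branch 2.2.2 (add (~e & a)):
            (~e & a): α-rule — add ~e, a.
            × closes — contains both e and ~e.
3 branches closed, 5 open.
Each open branch fixes some atoms; the unmentioned ones are free. Counting distinct full assignments: branch {b=1, d=0} (e, c, a) contributes 8 new; branch {a=0, b=1, d=0} (e, c) contributes 0 new; branch {b=1, d=0, e=0} (c, a) contributes 0 new; branch {a=1, b=0, d=1, e=0} (c) contributes 2 new; branch {a=1, b=0, d=0, e=1} (c) contributes 2 new. Total: 12.

12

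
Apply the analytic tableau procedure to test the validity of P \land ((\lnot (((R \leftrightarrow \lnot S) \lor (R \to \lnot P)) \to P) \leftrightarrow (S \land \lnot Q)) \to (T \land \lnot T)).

Assume the negation and expand:
Initial set: {\lnot (P \land ((\lnot (((R \leftrightarrow \lnot S) \lor (R \to \lnot P)) \to P) \leftrightarrow (S \land \lnot Q)) \to (T \land \lnot T)))}.
\lnot (P \land ((\lnot (((R \leftrightarrow \lnot S) \lor (R \to \lnot P)) \to P) \leftrightarrow (S \land \lnot Q)) \to (T \land \lnot T))): β-rule — branch into \lnot P  //  \lnot ((\lnot (((R \leftrightarrow \lnot S) \lor (R \to \lnot P)) \to P) \leftrightarrow (S \land \lnot Q)) \to (T \land \lnot T)).
  branch 1 (add \lnot P):
    ○ open, literals {P=F}.
  branch 2 (add \lnot ((\lnot (((R \leftrightarrow \lnot S) \lor (R \to \lnot P)) \to P) \leftrightarrow (S \land \lnot Q)) \to (T \land \lnot T))):
    \lnot ((\lnot (((R \leftrightarrow \lnot S) \lor (R \to \lnot P)) \to P) \leftrightarrow (S \land \lnot Q)) \to (T \land \lnot T)): α-rule — add (\lnot (((R \leftrightarrow \lnot S) \lor (R \to \lnot P)) \to P) \leftrightarrow (S \land \lnot Q)), \lnot (T \land \lnot T).
    (\lnot (((R \leftrightarrow \lnot S) \lor (R \to \lnot P)) \to P) \leftrightarrow (S \land \lnot Q)): β-rule — branch into \lnot (((R \leftrightarrow \lnot S) \lor (R \to \lnot P)) \to P), (S \land \lnot Q)  //  \lnot \lnot (((R \leftrightarrow \lnot S) \lor (R \to \lnot P)) \to P), \lnot (S \land \lnot Q).
      branch 2.1 (add \lnot (((R \leftrightarrow \lnot S) \lor (R \to \lnot P)) \to P), (S \land \lnot Q)):
        \lnot (((R \leftrightarrow \lnot S) \lor (R \to \lnot P)) \to P): α-rule — add ((R \leftrightarrow \lnot S) \lor (R \to \lnot P)), \lnot P.
        (S \land \lnot Q): α-rule — add S, \lnot Q.
        \lnot (T \land \lnot T): β-rule — branch into \lnot T  //  \lnot \lnot T.
          branch 2.1.1 (add \lnot T):
            ((R \leftrightarrow \lnot S) \lor (R \to \lnot P)): β-rule — branch into (R \leftrightarrow \lnot S)  //  (R \to \lnot P).
              branch 2.1.1.1 (add (R \leftrightarrow \lnot S)):
                (R \leftrightarrow \lnot S): β-rule — branch into R, \lnot S  //  \lnot R, \lnot \lnot S.
                  branch 2.1.1.1.1 (add R, \lnot S):
                    × closes — contains both S and \lnot S.
                  branch 2.1.1.1.2 (add \lnot R, \lnot \lnot S):
                    ○ open, literals {P=F, Q=F, R=F, S=T, T=F}.
              branch 2.1.1.2 (add (R \to \lnot P)):
                (R \to \lnot P): β-rule — branch into \lnot R  //  \lnot P.
                  branch 2.1.1.2.1 (add \lnot R):
                    ○ open, literals {P=F, Q=F, R=F, S=T, T=F}.
                  branch 2.1.1.2.2 (add \lnot P):
                    ○ open, literals {P=F, Q=F, S=T, T=F}.
          branch 2.1.2 (add \lnot \lnot T):
            ((R \leftrightarrow \lnot S) \lor (R \to \lnot P)): β-rule — branch into (R \leftrightarrow \lnot S)  //  (R \to \lnot P).
              branch 2.1.2.1 (add (R \leftrightarrow \lnot S)):
                (R \leftrightarrow \lnot S): β-rule — branch into R, \lnot S  //  \lnot R, \lnot \lnot S.
                  branch 2.1.2.1.1 (add R, \lnot S):
                    × closes — contains both S and \lnot S.
                  branch 2.1.2.1.2 (add \lnot R, \lnot \lnot S):
                    ○ open, literals {P=F, Q=F, R=F, S=T, T=T}.
              branch 2.1.2.2 (add (R \to \lnot P)):
                (R \to \lnot P): β-rule — branch into \lnot R  //  \lnot P.
                  branch 2.1.2.2.1 (add \lnot R):
                    ○ open, literals {P=F, Q=F, R=F, S=T, T=T}.
                  branch 2.1.2.2.2 (add \lnot P):
                    ○ open, literals {P=F, Q=F, S=T, T=T}.
      branch 2.2 (add \lnot \lnot (((R \leftrightarrow \lnot S) \lor (R \to \lnot P)) \to P), \lnot (S \land \lnot Q)):
        \lnot (T \land \lnot T): β-rule — branch into \lnot T  //  \lnot \lnot T.
          branch 2.2.1 (add \lnot T):
            \lnot \lnot (((R \leftrightarrow \lnot S) \lor (R \to \lnot P)) \to P): β-rule — branch into \lnot ((R \leftrightarrow \lnot S) \lor (R \to \lnot P))  //  P.
              branch 2.2.1.1 (add \lnot ((R \leftrightarrow \lnot S) \lor (R \to \lnot P))):
                \lnot ((R \leftrightarrow \lnot S) \lor (R \to \lnot P)): α-rule — add \lnot (R \leftrightarrow \lnot S), \lnot (R \to \lnot P).
                \lnot (R \to \lnot P): α-rule — add R, \lnot \lnot P.
                \lnot (S \land \lnot Q): β-rule — branch into \lnot S  //  \lnot \lnot Q.
                  branch 2.2.1.1.1 (add \lnot S):
                    \lnot (R \leftrightarrow \lnot S): β-rule — branch into R, \lnot \lnot S  //  \lnot R, \lnot S.
                      branch 2.2.1.1.1.1 (add R, \lnot \lnot S):
                        × closes — contains both S and \lnot S.
                      branch 2.2.1.1.1.2 (add \lnot R, \lnot S):
                        × closes — contains both R and \lnot R.
                  branch 2.2.1.1.2 (add \lnot \lnot Q):
                    \lnot (R \leftrightarrow \lnot S): β-rule — branch into R, \lnot \lnot S  //  \lnot R, \lnot S.
                      branch 2.2.1.1.2.1 (add R, \lnot \lnot S):
                        ○ open, literals {P=T, Q=T, R=T, S=T, T=F}.
                      branch 2.2.1.1.2.2 (add \lnot R, \lnot S):
                        × closes — contains both R and \lnot R.
              branch 2.2.1.2 (add P):
                \lnot (S \land \lnot Q): β-rule — branch into \lnot S  //  \lnot \lnot Q.
                  branch 2.2.1.2.1 (add \lnot S):
                    ○ open, literals {P=T, S=F, T=F}.
                  branch 2.2.1.2.2 (add \lnot \lnot Q):
                    ○ open, literals {P=T, Q=T, T=F}.
          branch 2.2.2 (add \lnot \lnot T):
            \lnot \lnot (((R \leftrightarrow \lnot S) \lor (R \to \lnot P)) \to P): β-rule — branch into \lnot ((R \leftrightarrow \lnot S) \lor (R \to \lnot P))  //  P.
              branch 2.2.2.1 (add \lnot ((R \leftrightarrow \lnot S) \lor (R \to \lnot P))):
                \lnot ((R \leftrightarrow \lnot S) \lor (R \to \lnot P)): α-rule — add \lnot (R \leftrightarrow \lnot S), \lnot (R \to \lnot P).
                \lnot (R \to \lnot P): α-rule — add R, \lnot \lnot P.
                \lnot (S \land \lnot Q): β-rule — branch into \lnot S  //  \lnot \lnot Q.
                  branch 2.2.2.1.1 (add \lnot S):
                    \lnot (R \leftrightarrow \lnot S): β-rule — branch into R, \lnot \lnot S  //  \lnot R, \lnot S.
                      branch 2.2.2.1.1.1 (add R, \lnot \lnot S):
                        × closes — contains both S and \lnot S.
                      branch 2.2.2.1.1.2 (add \lnot R, \lnot S):
                        × closes — contains both R and \lnot R.
                  branch 2.2.2.1.2 (add \lnot \lnot Q):
                    \lnot (R \leftrightarrow \lnot S): β-rule — branch into R, \lnot \lnot S  //  \lnot R, \lnot S.
                      branch 2.2.2.1.2.1 (add R, \lnot \lnot S):
                        ○ open, literals {P=T, Q=T, R=T, S=T, T=T}.
                      branch 2.2.2.1.2.2 (add \lnot R, \lnot S):
                        × closes — contains both R and \lnot R.
              branch 2.2.2.2 (add P):
                \lnot (S \land \lnot Q): β-rule — branch into \lnot S  //  \lnot \lnot Q.
                  branch 2.2.2.2.1 (add \lnot S):
                    ○ open, literals {P=T, S=F, T=T}.
                  branch 2.2.2.2.2 (add \lnot \lnot Q):
                    ○ open, literals {P=T, Q=T, T=T}.
8 branches closed, 13 open.
An open branch gives a countermodel: P=F (unmentioned atoms arbitrary); under it the original formula is false.

Not valid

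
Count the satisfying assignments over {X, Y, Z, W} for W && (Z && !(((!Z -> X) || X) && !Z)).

4

Initial set: {T (W && (Z && !(((!Z -> X) || X) && !Z)))}.
T (W && (Z && !(((!Z -> X) || X) && !Z))): α-rule — add T W, T (Z && !(((!Z -> X) || X) && !Z)).
T (Z && !(((!Z -> X) || X) && !Z)): α-rule — add T Z, T !(((!Z -> X) || X) && !Z).
T !(((!Z -> X) || X) && !Z): β-rule — branch into F ((!Z -> X) || X)  //  F !Z.
  branch 1 (add F ((!Z -> X) || X)):
    F ((!Z -> X) || X): α-rule — add F (!Z -> X), F X.
    F (!Z -> X): α-rule — add T !Z, F X.
    × closes — contains both Z and !Z.
  branch 2 (add F !Z):
    ○ open, literals {W=1, Z=1}.
1 branch closed, 1 open.
Each open branch fixes some atoms; the unmentioned ones are free. Counting distinct full assignments: branch {W=1, Z=1} (X, Y) contributes 4 new. Total: 4.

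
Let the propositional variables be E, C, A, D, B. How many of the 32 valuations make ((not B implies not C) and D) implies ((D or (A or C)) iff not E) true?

Initial set: {(((not B implies not C) and D) implies ((D or (A or C)) iff not E))}.
(((not B implies not C) and D) implies ((D or (A or C)) iff not E)): β-rule — branch into not ((not B implies not C) and D)  //  ((D or (A or C)) iff not E).
  branch 1 (add not ((not B implies not C) and D)):
    not ((not B implies not C) and D): β-rule — branch into not (not B implies not C)  //  not D.
      branch 1.1 (add not (not B implies not C)):
        not (not B implies not C): α-rule — add not B, not not C.
        ○ open, literals {B=false, C=true}.
      branch 1.2 (add not D):
        ○ open, literals {D=false}.
  branch 2 (add ((D or (A or C)) iff not E)):
    ((D or (A or C)) iff not E): β-rule — branch into (D or (A or C)), not E  //  not (D or (A or C)), not not E.
      branch 2.1 (add (D or (A or C)), not E):
        (D or (A or C)): β-rule — branch into D  //  (A or C).
          branch 2.1.1 (add D):
            ○ open, literals {D=true, E=false}.
          branch 2.1.2 (add (A or C)):
            (A or C): β-rule — branch into A  //  C.
              branch 2.1.2.1 (add A):
                ○ open, literals {A=true, E=false}.
              branch 2.1.2.2 (add C):
                ○ open, literals {C=true, E=false}.
      branch 2.2 (add not (D or (A or C)), not not E):
        not (D or (A or C)): α-rule — add not D, not (A or C).
        not (A or C): α-rule — add not A, not C.
        ○ open, literals {A=false, C=false, D=false, E=true}.
0 branches closed, 6 open.
Each open branch fixes some atoms; the unmentioned ones are free. Counting distinct full assignments: branch {B=false, C=true} (E, A, D) contributes 8 new; branch {D=false} (E, C, A, B) contributes 12 new; branch {D=true, E=false} (C, A, B) contributes 6 new; branch {A=true, E=false} (C, D, B) contributes 0 new; branch {C=true, E=false} (A, D, B) contributes 0 new; branch {A=false, C=false, D=false, E=true} (B) contributes 0 new. Total: 26.

26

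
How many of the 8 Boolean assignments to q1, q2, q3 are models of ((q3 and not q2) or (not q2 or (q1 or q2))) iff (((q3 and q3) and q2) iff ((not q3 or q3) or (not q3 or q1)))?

2

Initial set: {(((q3 and not q2) or (not q2 or (q1 or q2))) iff (((q3 and q3) and q2) iff ((not q3 or q3) or (not q3 or q1))))}.
(((q3 and not q2) or (not q2 or (q1 or q2))) iff (((q3 and q3) and q2) iff ((not q3 or q3) or (not q3 or q1)))): β-rule — branch into ((q3 and not q2) or (not q2 or (q1 or q2))), (((q3 and q3) and q2) iff ((not q3 or q3) or (not q3 or q1)))  //  not ((q3 and not q2) or (not q2 or (q1 or q2))), not (((q3 and q3) and q2) iff ((not q3 or q3) or (not q3 or q1))).
  branch 1 (add ((q3 and not q2) or (not q2 or (q1 or q2))), (((q3 and q3) and q2) iff ((not q3 or q3) or (not q3 or q1)))):
    ((q3 and not q2) or (not q2 or (q1 or q2))): β-rule — branch into (q3 and not q2)  //  (not q2 or (q1 or q2)).
      branch 1.1 (add (q3 and not q2)):
        (q3 and not q2): α-rule — add q3, not q2.
        (((q3 and q3) and q2) iff ((not q3 or q3) or (not q3 or q1))): β-rule — branch into ((q3 and q3) and q2), ((not q3 or q3) or (not q3 or q1))  //  not ((q3 and q3) and q2), not ((not q3 or q3) or (not q3 or q1)).
          branch 1.1.1 (add ((q3 and q3) and q2), ((not q3 or q3) or (not q3 or q1))):
            ((q3 and q3) and q2): α-rule — add (q3 and q3), q2.
            × closes — contains both q2 and not q2.
          branch 1.1.2 (add not ((q3 and q3) and q2), not ((not q3 or q3) or (not q3 or q1))):
            not ((not q3 or q3) or (not q3 or q1)): α-rule — add not (not q3 or q3), not (not q3 or q1).
            not (not q3 or q3): α-rule — add not not q3, not q3.
            × closes — contains both q3 and not q3.
      branch 1.2 (add (not q2 or (q1 or q2))):
        (((q3 and q3) and q2) iff ((not q3 or q3) or (not q3 or q1))): β-rule — branch into ((q3 and q3) and q2), ((not q3 or q3) or (not q3 or q1))  //  not ((q3 and q3) and q2), not ((not q3 or q3) or (not q3 or q1)).
          branch 1.2.1 (add ((q3 and q3) and q2), ((not q3 or q3) or (not q3 or q1))):
            ((q3 and q3) and q2): α-rule — add (q3 and q3), q2.
            (q3 and q3): α-rule — add q3, q3.
            (not q2 or (q1 or q2)): β-rule — branch into not q2  //  (q1 or q2).
              branch 1.2.1.1 (add not q2):
                × closes — contains both q2 and not q2.
              branch 1.2.1.2 (add (q1 or q2)):
                ((not q3 or q3) or (not q3 or q1)): β-rule — branch into (not q3 or q3)  //  (not q3 or q1).
                  branch 1.2.1.2.1 (add (not q3 or q3)):
                    (q1 or q2): β-rule — branch into q1  //  q2.
                      branch 1.2.1.2.1.1 (add q1):
                        (not q3 or q3): β-rule — branch into not q3  //  q3.
                          branch 1.2.1.2.1.1.1 (add not q3):
                            × closes — contains both q3 and not q3.
                          branch 1.2.1.2.1.1.2 (add q3):
                            ○ open, literals {q1=true, q2=true, q3=true}.
                      branch 1.2.1.2.1.2 (add q2):
                        (not q3 or q3): β-rule — branch into not q3  //  q3.
                          branch 1.2.1.2.1.2.1 (add not q3):
                            × closes — contains both q3 and not q3.
                          branch 1.2.1.2.1.2.2 (add q3):
                            ○ open, literals {q2=true, q3=true}.
                  branch 1.2.1.2.2 (add (not q3 or q1)):
                    (q1 or q2): β-rule — branch into q1  //  q2.
                      branch 1.2.1.2.2.1 (add q1):
                        (not q3 or q1): β-rule — branch into not q3  //  q1.
                          branch 1.2.1.2.2.1.1 (add not q3):
                            × closes — contains both q3 and not q3.
                          branch 1.2.1.2.2.1.2 (add q1):
                            ○ open, literals {q1=true, q2=true, q3=true}.
                      branch 1.2.1.2.2.2 (add q2):
                        (not q3 or q1): β-rule — branch into not q3  //  q1.
                          branch 1.2.1.2.2.2.1 (add not q3):
                            × closes — contains both q3 and not q3.
                          branch 1.2.1.2.2.2.2 (add q1):
                            ○ open, literals {q1=true, q2=true, q3=true}.
          branch 1.2.2 (add not ((q3 and q3) and q2), not ((not q3 or q3) or (not q3 or q1))):
            not ((not q3 or q3) or (not q3 or q1)): α-rule — add not (not q3 or q3), not (not q3 or q1).
            not (not q3 or q3): α-rule — add not not q3, not q3.
            × closes — contains both q3 and not q3.
  branch 2 (add not ((q3 and not q2) or (not q2 or (q1 or q2))), not (((q3 and q3) and q2) iff ((not q3 or q3) or (not q3 or q1)))):
    not ((q3 and not q2) or (not q2 or (q1 or q2))): α-rule — add not (q3 and not q2), not (not q2 or (q1 or q2)).
    not (not q2 or (q1 or q2)): α-rule — add not not q2, not (q1 or q2).
    not (q1 or q2): α-rule — add not q1, not q2.
    × closes — contains both q2 and not q2.
9 branches closed, 4 open.
Each open branch fixes some atoms; the unmentioned ones are free. Counting distinct full assignments: branch {q1=true, q2=true, q3=true} (none free) contributes 1 new; branch {q2=true, q3=true} (q1) contributes 1 new; branch {q1=true, q2=true, q3=true} (none free) contributes 0 new; branch {q1=true, q2=true, q3=true} (none free) contributes 0 new. Total: 2.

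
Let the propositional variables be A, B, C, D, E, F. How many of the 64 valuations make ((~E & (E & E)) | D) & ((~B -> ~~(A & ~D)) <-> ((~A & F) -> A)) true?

Initial set: {(((~E & (E & E)) | D) & ((~B -> ~~(A & ~D)) <-> ((~A & F) -> A)))}.
(((~E & (E & E)) | D) & ((~B -> ~~(A & ~D)) <-> ((~A & F) -> A))): α-rule — add ((~E & (E & E)) | D), ((~B -> ~~(A & ~D)) <-> ((~A & F) -> A)).
((~E & (E & E)) | D): β-rule — branch into (~E & (E & E))  //  D.
  branch 1 (add (~E & (E & E))):
    (~E & (E & E)): α-rule — add ~E, (E & E).
    (E & E): α-rule — add E, E.
    × closes — contains both E and ~E.
  branch 2 (add D):
    ((~B -> ~~(A & ~D)) <-> ((~A & F) -> A)): β-rule — branch into (~B -> ~~(A & ~D)), ((~A & F) -> A)  //  ~(~B -> ~~(A & ~D)), ~((~A & F) -> A).
      branch 2.1 (add (~B -> ~~(A & ~D)), ((~A & F) -> A)):
        (~B -> ~~(A & ~D)): β-rule — branch into ~~B  //  ~~(A & ~D).
          branch 2.1.1 (add ~~B):
            ((~A & F) -> A): β-rule — branch into ~(~A & F)  //  A.
              branch 2.1.1.1 (add ~(~A & F)):
                ~(~A & F): β-rule — branch into ~~A  //  ~F.
                  branch 2.1.1.1.1 (add ~~A):
                    ○ open, literals {A=T, B=T, D=T}.
                  branch 2.1.1.1.2 (add ~F):
                    ○ open, literals {B=T, D=T, F=F}.
              branch 2.1.1.2 (add A):
                ○ open, literals {A=T, B=T, D=T}.
          branch 2.1.2 (add ~~(A & ~D)):
            ~~(A & ~D): drop double negation, giving (A & ~D).
            (A & ~D): α-rule — add A, ~D.
            × closes — contains both D and ~D.
      branch 2.2 (add ~(~B -> ~~(A & ~D)), ~((~A & F) -> A)):
        ~(~B -> ~~(A & ~D)): α-rule — add ~B, ~~~(A & ~D).
        ~((~A & F) -> A): α-rule — add (~A & F), ~A.
        ~~~(A & ~D): drop double negation, giving ~(A & ~D).
        (~A & F): α-rule — add ~A, F.
        ~(A & ~D): β-rule — branch into ~A  //  ~~D.
          branch 2.2.1 (add ~A):
            ○ open, literals {A=F, B=F, D=T, F=T}.
          branch 2.2.2 (add ~~D):
            ○ open, literals {A=F, B=F, D=T, F=T}.
2 branches closed, 5 open.
Each open branch fixes some atoms; the unmentioned ones are free. Counting distinct full assignments: branch {A=T, B=T, D=T} (C, E, F) contributes 8 new; branch {B=T, D=T, F=F} (A, C, E) contributes 4 new; branch {A=T, B=T, D=T} (C, E, F) contributes 0 new; branch {A=F, B=F, D=T, F=T} (C, E) contributes 4 new; branch {A=F, B=F, D=T, F=T} (C, E) contributes 0 new. Total: 16.

16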